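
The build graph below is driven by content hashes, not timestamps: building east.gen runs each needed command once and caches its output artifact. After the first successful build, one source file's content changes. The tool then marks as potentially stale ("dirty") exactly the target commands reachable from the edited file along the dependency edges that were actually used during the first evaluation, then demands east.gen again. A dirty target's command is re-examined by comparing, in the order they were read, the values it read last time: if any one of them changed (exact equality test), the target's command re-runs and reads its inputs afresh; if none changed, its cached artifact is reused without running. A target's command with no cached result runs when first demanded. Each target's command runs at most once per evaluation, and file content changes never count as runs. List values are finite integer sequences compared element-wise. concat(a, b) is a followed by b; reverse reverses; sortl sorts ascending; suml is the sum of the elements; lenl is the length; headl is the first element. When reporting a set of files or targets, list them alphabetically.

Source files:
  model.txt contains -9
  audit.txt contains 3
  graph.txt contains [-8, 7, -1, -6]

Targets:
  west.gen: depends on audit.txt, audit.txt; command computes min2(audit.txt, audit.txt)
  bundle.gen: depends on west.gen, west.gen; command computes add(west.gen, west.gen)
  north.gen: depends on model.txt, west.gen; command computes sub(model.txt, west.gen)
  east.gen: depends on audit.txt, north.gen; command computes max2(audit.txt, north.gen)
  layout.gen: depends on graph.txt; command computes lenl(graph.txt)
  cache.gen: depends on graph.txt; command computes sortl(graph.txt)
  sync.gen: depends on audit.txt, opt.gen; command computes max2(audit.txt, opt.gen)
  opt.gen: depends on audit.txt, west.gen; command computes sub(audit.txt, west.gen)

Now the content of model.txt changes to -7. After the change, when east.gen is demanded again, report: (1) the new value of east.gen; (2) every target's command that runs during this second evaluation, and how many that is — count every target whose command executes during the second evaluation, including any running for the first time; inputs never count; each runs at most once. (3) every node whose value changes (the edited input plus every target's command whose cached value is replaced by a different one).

east.gen now evaluates to 3.
Run set: east.gen, north.gen (2 run).
Changed values: model.txt, north.gen.

Initial pass — values computed on the first demand:
  west.gen = min2(3, 3) = 3
  north.gen = sub(-9, 3) = -12
  east.gen = max2(3, -12) = 3

Second demand — change propagation:
  north.gen: re-runs because model.txt -9->-7; new result -10.
  east.gen: re-runs because north.gen -12->-10; new result 3 (unchanged).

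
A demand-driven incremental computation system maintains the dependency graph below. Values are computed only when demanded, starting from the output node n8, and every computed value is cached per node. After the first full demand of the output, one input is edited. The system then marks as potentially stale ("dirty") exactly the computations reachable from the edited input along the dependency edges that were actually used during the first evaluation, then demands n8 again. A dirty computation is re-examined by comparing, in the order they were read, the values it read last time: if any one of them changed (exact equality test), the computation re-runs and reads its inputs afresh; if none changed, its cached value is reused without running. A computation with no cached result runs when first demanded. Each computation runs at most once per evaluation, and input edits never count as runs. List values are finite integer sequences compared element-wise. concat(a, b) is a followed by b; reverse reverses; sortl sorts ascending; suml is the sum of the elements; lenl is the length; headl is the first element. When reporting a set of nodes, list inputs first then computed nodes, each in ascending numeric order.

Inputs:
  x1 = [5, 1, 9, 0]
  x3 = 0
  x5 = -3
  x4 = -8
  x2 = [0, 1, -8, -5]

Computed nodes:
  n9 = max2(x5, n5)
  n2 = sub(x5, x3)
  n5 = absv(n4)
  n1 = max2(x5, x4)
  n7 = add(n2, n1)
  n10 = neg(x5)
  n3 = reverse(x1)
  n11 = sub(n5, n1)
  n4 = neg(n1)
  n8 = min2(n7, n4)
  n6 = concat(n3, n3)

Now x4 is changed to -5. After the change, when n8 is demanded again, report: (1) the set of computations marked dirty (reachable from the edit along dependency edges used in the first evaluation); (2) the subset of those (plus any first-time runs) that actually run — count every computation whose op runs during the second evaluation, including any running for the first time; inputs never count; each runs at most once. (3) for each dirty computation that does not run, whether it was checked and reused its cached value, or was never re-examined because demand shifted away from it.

First evaluation (everything demanded from the output):
  n1 = max2(-3, -8) = -3
  n2 = sub(-3, 0) = -3
  n4 = neg(-3) = 3
  n7 = add(-3, -3) = -6
  n8 = min2(-6, 3) = -6

Propagation after the edit:
  n1: runs — x4 -8->-5; result -3 (same value as before).
  n4: checked — values it read are unchanged (n1 unchanged); reused cached 3 without running.
  n7: checked — values it read are unchanged (n2 unchanged, n1 unchanged); reused cached -6 without running.
  n8: checked — values it read are unchanged (n7 unchanged, n4 unchanged); reused cached -6 without running.

Key observation: the change is absorbed at n1 — it re-runs but produces the same value, and the output's value is unchanged.

Marked dirty: n1, n4, n7, n8.
Computations that run: n1 — 1 in total.
Checked but reused from cache: n4, n7, n8.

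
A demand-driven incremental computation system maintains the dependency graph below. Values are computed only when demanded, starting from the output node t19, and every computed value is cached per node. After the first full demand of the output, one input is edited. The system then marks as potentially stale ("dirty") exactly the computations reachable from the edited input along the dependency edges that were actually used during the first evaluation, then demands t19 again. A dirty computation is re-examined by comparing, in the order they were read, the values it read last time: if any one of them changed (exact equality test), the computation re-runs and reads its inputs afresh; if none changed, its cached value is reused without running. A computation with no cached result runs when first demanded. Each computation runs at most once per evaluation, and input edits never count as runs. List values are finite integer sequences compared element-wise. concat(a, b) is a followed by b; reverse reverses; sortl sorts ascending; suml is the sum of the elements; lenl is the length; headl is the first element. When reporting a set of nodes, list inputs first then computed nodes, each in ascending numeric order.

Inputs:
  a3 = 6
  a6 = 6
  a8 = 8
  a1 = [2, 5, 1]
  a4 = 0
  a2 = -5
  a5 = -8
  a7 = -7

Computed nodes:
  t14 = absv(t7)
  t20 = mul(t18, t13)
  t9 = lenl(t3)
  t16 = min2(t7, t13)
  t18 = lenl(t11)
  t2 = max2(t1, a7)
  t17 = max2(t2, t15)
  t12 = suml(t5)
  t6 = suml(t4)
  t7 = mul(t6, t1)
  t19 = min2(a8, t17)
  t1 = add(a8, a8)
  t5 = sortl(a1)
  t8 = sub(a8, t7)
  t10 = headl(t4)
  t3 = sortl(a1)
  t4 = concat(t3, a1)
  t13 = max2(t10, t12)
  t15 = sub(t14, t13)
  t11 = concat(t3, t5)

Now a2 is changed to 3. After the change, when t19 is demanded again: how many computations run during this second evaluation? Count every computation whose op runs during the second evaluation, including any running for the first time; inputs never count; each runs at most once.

First evaluation (everything demanded from the output):
  t1 = add(8, 8) = 16
  t2 = max2(16, -7) = 16
  t3 = sortl([2, 5, 1]) = [1, 2, 5]
  t4 = concat([1, 2, 5], [2, 5, 1]) = [1, 2, 5, 2, 5, 1]
  t5 = sortl([2, 5, 1]) = [1, 2, 5]
  t6 = suml([1, 2, 5, 2, 5, 1]) = 16
  t7 = mul(16, 16) = 256
  t10 = headl([1, 2, 5, 2, 5, 1]) = 1
  t12 = suml([1, 2, 5]) = 8
  t13 = max2(1, 8) = 8
  t14 = absv(256) = 256
  t15 = sub(256, 8) = 248
  t17 = max2(16, 248) = 248
  t19 = min2(8, 248) = 8

Propagation after the edit:
  a2 feeds no computation that the output demands — nothing is marked dirty and nothing runs.

Key observation: a2 is never demanded by the output, so the edit triggers no recomputation at all.

Computations that run: none — 0 in total.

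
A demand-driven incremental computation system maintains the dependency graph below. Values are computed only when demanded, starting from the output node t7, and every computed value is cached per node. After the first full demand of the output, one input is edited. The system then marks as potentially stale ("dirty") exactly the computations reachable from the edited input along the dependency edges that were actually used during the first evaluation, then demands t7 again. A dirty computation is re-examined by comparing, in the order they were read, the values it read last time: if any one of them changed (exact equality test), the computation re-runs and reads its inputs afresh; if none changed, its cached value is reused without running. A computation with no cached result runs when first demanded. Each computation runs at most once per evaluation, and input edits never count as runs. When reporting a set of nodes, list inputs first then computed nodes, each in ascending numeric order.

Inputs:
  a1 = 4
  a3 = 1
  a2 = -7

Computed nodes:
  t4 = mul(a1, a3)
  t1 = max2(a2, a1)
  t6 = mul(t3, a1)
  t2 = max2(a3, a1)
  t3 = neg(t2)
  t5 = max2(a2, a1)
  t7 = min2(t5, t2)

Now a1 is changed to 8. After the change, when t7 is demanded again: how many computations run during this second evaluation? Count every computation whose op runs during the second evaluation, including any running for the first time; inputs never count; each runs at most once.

Computations that run: t2, t5, t7 — 3 in total.

First evaluation (everything demanded from the output):
  t2 = max2(1, 4) = 4
  t5 = max2(-7, 4) = 4
  t7 = min2(4, 4) = 4

Propagation after the edit:
  t2: runs — a1 4->8; result 8.
  t5: runs — a1 4->8; result 8.
  t7: runs — t5 4->8; t2 4->8; result 8.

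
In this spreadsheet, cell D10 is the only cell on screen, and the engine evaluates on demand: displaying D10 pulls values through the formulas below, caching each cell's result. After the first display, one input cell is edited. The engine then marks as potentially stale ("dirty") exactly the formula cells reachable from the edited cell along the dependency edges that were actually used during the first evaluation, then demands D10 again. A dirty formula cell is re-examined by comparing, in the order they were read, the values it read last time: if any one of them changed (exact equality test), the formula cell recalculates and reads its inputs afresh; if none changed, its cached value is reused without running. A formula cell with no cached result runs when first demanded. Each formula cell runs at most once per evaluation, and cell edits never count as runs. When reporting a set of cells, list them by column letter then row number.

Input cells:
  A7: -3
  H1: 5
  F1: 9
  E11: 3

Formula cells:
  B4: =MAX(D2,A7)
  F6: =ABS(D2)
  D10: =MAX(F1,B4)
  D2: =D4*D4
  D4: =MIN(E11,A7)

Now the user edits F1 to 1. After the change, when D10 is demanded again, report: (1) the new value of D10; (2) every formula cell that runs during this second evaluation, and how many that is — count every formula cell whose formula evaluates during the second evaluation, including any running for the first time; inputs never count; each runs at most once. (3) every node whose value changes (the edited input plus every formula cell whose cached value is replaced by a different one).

D10 now evaluates to 9.
Run set: D10 (1 run).
Changed values: F1.

Initial pass — values computed on the first demand:
  D4 = MIN(3, -3) = -3
  D2 = -3 * -3 = 9
  B4 = MAX(9, -3) = 9
  D10 = MAX(9, 9) = 9

Second demand — change propagation:
  D10: re-runs because F1 9->1; new result 9 (unchanged).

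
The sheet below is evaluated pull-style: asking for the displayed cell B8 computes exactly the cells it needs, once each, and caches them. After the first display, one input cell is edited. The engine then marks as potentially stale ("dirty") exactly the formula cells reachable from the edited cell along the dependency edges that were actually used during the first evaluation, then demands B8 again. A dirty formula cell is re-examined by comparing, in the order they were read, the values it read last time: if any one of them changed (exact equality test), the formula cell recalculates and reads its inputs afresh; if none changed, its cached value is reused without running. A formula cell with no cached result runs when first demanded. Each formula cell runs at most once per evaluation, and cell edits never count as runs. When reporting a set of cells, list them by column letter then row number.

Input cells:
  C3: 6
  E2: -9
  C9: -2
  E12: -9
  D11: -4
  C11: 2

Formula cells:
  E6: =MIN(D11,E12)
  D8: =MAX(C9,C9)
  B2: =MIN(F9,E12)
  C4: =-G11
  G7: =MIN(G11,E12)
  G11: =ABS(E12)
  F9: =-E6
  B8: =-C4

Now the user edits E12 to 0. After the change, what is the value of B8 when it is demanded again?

Demanding B8 again yields 0.

First demand of the output computes:
  G11 = ABS(-9) = 9
  C4 = -(9) = -9
  B8 = -(-9) = 9

After the edit, cleaning proceeds:
  G11: a read changed (E12 -9->0) — executes, giving 0.
  C4: a read changed (G11 9->0) — executes, giving 0.
  B8: a read changed (C4 -9->0) — executes, giving 0.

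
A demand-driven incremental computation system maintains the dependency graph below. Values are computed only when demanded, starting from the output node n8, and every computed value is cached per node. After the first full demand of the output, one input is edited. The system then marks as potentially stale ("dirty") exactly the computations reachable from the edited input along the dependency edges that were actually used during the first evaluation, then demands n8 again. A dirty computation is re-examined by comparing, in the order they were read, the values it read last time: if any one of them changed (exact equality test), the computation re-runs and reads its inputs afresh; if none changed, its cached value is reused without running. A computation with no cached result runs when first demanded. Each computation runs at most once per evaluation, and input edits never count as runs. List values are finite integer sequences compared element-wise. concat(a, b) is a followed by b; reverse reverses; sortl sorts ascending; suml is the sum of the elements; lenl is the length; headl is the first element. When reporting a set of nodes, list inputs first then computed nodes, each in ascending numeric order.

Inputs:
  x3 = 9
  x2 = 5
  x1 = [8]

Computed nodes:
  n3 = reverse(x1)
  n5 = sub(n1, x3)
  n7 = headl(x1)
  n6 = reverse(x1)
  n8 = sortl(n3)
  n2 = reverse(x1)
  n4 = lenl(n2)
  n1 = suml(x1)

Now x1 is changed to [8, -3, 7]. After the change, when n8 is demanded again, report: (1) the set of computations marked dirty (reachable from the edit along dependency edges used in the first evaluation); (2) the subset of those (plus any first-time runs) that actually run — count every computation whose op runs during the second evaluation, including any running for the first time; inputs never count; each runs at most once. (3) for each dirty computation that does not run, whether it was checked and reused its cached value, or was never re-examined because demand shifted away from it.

Marked dirty: n3, n8.
Computations that run: n3, n8 — 2 in total.
Every dirty computation ran.

First evaluation (everything demanded from the output):
  n3 = reverse([8]) = [8]
  n8 = sortl([8]) = [8]

Propagation after the edit:
  n3: runs — x1 [8]->[8, -3, 7]; result [7, -3, 8].
  n8: runs — n3 [8]->[7, -3, 8]; result [-3, 7, 8].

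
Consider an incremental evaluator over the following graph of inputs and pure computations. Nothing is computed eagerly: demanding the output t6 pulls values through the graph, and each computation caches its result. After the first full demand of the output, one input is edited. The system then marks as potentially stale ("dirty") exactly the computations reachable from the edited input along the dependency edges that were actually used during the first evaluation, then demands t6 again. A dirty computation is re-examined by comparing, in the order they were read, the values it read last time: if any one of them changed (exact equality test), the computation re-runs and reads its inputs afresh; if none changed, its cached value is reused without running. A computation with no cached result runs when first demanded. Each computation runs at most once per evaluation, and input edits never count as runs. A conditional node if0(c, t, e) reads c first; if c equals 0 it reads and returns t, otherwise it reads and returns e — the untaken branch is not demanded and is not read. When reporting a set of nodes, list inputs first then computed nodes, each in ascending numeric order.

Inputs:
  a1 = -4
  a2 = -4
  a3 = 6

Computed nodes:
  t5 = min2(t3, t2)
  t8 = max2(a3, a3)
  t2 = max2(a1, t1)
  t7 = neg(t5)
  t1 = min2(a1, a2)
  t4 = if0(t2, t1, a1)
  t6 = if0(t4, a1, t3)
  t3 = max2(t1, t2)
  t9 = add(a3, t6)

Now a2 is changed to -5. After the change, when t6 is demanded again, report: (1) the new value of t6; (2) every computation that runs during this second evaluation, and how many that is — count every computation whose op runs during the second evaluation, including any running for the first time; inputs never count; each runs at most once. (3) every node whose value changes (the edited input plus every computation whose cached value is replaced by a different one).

Initial pass — values computed on the first demand:
  t1 = min2(-4, -4) = -4
  t2 = max2(-4, -4) = -4
  t3 = max2(-4, -4) = -4
  t4 = if0(t2=-4 -> else branch a1) = -4
  t6 = if0(t4=-4 -> else branch t3) = -4

Second demand — change propagation:
  t1: re-runs because a2 -4->-5; new result -5.
  t2: re-runs because t1 -4->-5; new result -4 (unchanged).
  t3: re-runs because t1 -4->-5; new result -4 (unchanged).
  t4: re-examined; everything it read last time is the same (t2 unchanged, a1 unchanged) — cache -4 kept, no run.
  t6: re-examined; everything it read last time is the same (t4 unchanged, t3 unchanged) — cache -4 kept, no run.

The important point: at t4 every value read last time is unchanged, so the dirty flag clears without a run.

t6 now evaluates to -4.
Run set: t1, t2, t3 (3 run).
Changed values: a2, t1.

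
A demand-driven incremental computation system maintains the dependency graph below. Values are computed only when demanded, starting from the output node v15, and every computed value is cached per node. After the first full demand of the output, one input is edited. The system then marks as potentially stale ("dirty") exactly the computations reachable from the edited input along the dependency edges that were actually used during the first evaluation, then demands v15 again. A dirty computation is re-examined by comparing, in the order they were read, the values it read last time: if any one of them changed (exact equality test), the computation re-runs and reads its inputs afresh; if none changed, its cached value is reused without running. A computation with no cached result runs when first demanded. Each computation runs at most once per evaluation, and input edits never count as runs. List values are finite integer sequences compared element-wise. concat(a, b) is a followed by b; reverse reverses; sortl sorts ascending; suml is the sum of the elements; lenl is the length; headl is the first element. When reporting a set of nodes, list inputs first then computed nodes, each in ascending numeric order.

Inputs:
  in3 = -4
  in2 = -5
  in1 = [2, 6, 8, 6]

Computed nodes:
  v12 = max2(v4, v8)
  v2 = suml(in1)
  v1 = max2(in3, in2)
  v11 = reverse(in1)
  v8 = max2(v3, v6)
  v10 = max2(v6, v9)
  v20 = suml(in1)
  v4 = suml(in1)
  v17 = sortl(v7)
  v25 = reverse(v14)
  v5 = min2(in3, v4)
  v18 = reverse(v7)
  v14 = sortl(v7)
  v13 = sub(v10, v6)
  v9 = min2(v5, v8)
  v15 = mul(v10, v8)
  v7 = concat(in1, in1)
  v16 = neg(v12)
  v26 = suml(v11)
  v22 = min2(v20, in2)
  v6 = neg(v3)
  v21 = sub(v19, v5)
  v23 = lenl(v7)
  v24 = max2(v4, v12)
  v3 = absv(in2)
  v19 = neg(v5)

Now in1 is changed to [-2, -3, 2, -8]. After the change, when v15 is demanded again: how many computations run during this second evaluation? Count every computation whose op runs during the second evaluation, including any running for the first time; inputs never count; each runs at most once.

First evaluation (everything demanded from the output):
  v3 = absv(-5) = 5
  v4 = suml([2, 6, 8, 6]) = 22
  v5 = min2(-4, 22) = -4
  v6 = neg(5) = -5
  v8 = max2(5, -5) = 5
  v9 = min2(-4, 5) = -4
  v10 = max2(-5, -4) = -4
  v15 = mul(-4, 5) = -20

Propagation after the edit:
  v4: runs — in1 [2, 6, 8, 6]->[-2, -3, 2, -8]; result -11.
  v5: runs — v4 22->-11; result -11.
  v9: runs — v5 -4->-11; result -11.
  v10: runs — v9 -4->-11; result -5.
  v15: runs — v10 -4->-5; result -25.

Computations that run: v4, v5, v9, v10, v15 — 5 in total.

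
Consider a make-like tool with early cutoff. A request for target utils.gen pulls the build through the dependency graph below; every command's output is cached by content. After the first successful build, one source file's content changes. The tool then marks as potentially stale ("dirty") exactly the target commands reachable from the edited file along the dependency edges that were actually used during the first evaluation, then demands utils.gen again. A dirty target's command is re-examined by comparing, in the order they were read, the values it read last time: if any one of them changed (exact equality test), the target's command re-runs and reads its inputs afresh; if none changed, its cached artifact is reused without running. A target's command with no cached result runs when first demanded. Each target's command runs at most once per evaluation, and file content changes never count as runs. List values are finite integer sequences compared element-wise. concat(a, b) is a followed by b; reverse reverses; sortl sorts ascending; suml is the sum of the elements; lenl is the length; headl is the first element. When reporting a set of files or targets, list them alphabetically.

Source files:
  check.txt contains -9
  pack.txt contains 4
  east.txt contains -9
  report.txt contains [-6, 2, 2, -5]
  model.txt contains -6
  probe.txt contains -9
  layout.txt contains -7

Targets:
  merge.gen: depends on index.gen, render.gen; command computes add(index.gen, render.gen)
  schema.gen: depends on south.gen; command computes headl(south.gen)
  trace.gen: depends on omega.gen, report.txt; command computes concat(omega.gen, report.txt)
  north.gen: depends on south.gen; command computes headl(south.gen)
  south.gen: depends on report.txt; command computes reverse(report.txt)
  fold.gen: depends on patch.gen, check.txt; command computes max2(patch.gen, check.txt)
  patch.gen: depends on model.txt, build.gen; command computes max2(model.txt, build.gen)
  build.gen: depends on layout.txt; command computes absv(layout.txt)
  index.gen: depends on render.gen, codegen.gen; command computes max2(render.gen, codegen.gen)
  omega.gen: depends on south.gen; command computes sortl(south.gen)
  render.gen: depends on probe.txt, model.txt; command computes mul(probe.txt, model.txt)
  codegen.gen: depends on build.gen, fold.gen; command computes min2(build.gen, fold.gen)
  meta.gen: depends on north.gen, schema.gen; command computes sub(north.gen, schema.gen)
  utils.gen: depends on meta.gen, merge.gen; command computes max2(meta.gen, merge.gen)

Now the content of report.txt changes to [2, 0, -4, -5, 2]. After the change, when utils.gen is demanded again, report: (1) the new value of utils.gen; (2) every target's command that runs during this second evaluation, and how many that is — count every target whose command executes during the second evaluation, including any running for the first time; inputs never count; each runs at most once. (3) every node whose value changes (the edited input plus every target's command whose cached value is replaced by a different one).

First demand of the output computes:
  build.gen = absv(-7) = 7
  patch.gen = max2(-6, 7) = 7
  fold.gen = max2(7, -9) = 7
  codegen.gen = min2(7, 7) = 7
  render.gen = mul(-9, -6) = 54
  index.gen = max2(54, 7) = 54
  merge.gen = add(54, 54) = 108
  south.gen = reverse([-6, 2, 2, -5]) = [-5, 2, 2, -6]
  north.gen = headl([-5, 2, 2, -6]) = -5
  schema.gen = headl([-5, 2, 2, -6]) = -5
  meta.gen = sub(-5, -5) = 0
  utils.gen = max2(0, 108) = 108

After the edit, cleaning proceeds:
  south.gen: a read changed (report.txt [-6, 2, 2, -5]->[2, 0, -4, -5, 2]) — executes, giving [2, -5, -4, 0, 2].
  north.gen: a read changed (south.gen [-5, 2, 2, -6]->[2, -5, -4, 0, 2]) — executes, giving 2.
  schema.gen: a read changed (south.gen [-5, 2, 2, -6]->[2, -5, -4, 0, 2]) — executes, giving 2.
  meta.gen: a read changed (north.gen -5->2; schema.gen -5->2) — executes, giving 0 — identical to its old value.
  utils.gen: dirty, but its reads are unchanged (meta.gen unchanged, merge.gen unchanged); cached 108 stands.

Note the absorption at meta.gen: it re-runs yet its value is the same, leaving the output's value untouched.

Demanding utils.gen again yields 108.
4 target commands run: meta.gen, north.gen, schema.gen, south.gen.
The nodes whose values change: north.gen, report.txt, schema.gen, south.gen.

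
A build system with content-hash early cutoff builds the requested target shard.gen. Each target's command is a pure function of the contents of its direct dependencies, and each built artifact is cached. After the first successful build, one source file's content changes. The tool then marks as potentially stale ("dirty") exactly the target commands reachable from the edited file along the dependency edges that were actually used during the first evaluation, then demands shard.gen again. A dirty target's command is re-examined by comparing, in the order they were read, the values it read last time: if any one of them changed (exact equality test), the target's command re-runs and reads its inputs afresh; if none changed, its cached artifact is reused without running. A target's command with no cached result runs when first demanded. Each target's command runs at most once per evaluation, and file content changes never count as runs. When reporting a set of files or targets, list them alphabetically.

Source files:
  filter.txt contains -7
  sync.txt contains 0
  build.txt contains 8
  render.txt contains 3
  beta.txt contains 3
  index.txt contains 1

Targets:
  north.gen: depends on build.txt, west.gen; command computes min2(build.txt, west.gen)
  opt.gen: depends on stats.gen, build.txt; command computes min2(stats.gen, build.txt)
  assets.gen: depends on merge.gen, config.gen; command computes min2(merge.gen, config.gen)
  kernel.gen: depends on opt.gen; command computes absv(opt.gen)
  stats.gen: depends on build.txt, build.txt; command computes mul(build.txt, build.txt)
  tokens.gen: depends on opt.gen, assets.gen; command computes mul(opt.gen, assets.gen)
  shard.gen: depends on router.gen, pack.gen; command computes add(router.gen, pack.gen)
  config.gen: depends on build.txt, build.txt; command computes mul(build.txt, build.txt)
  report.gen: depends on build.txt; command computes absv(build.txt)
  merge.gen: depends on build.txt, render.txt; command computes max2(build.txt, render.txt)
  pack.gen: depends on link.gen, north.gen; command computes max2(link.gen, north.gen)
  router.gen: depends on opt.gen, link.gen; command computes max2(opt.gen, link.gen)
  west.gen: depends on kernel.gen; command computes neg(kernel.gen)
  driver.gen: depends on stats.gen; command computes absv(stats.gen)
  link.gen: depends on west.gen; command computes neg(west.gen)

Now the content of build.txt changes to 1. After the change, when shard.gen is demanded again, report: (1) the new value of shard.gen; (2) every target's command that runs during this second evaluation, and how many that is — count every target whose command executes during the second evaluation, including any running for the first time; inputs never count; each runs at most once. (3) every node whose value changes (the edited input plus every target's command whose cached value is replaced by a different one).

First evaluation (everything demanded from the output):
  stats.gen = mul(8, 8) = 64
  opt.gen = min2(64, 8) = 8
  kernel.gen = absv(8) = 8
  west.gen = neg(8) = -8
  link.gen = neg(-8) = 8
  north.gen = min2(8, -8) = -8
  pack.gen = max2(8, -8) = 8
  router.gen = max2(8, 8) = 8
  shard.gen = add(8, 8) = 16

Propagation after the edit:
  stats.gen: runs — build.txt 8->1; build.txt 8->1; result 1.
  opt.gen: runs — stats.gen 64->1; build.txt 8->1; result 1.
  kernel.gen: runs — opt.gen 8->1; result 1.
  west.gen: runs — kernel.gen 8->1; result -1.
  link.gen: runs — west.gen -8->-1; result 1.
  north.gen: runs — build.txt 8->1; west.gen -8->-1; result -1.
  pack.gen: runs — link.gen 8->1; north.gen -8->-1; result 1.
  router.gen: runs — opt.gen 8->1; link.gen 8->1; result 1.
  shard.gen: runs — router.gen 8->1; pack.gen 8->1; result 2.

New value of shard.gen: 2.
Target commands that run: kernel.gen, link.gen, north.gen, opt.gen, pack.gen, router.gen, shard.gen, stats.gen, west.gen — 9 in total.
Values that change: build.txt, kernel.gen, link.gen, north.gen, opt.gen, pack.gen, router.gen, shard.gen, stats.gen, west.gen.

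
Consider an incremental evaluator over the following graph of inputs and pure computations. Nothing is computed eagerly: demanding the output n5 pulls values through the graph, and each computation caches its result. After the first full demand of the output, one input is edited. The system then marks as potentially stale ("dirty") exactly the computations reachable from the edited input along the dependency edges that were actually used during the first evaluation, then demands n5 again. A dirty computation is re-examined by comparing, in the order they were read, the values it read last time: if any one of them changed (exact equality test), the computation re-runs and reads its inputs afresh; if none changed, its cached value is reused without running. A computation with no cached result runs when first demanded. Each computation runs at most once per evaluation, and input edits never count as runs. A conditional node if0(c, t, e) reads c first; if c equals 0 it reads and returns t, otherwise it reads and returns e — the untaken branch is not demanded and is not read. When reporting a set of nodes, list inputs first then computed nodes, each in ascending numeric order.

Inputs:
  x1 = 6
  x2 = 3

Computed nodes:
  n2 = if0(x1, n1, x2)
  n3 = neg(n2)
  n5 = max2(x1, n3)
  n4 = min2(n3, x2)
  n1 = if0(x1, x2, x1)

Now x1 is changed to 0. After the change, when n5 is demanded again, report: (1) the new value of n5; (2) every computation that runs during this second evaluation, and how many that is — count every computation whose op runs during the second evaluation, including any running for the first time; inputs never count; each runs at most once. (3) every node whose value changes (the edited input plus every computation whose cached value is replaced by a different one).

n5 now evaluates to 0.
Run set: n1, n2, n5 (3 run).
Changed values: x1, n5.
The important point: the flipped condition pulls in fresh nodes; n1 runs for the first time.

Initial pass — values computed on the first demand:
  n2 = if0(x1=6 -> else branch x2) = 3
  n3 = neg(3) = -3
  n5 = max2(6, -3) = 6

Second demand — change propagation:
  n1: newly demanded (no cache) — executes and yields 3.
  n2: re-runs because x1 6->0; new result 3 (unchanged).
  n3: re-examined; everything it read last time is the same (n2 unchanged) — cache -3 kept, no run.
  n5: re-runs because x1 6->0; new result 0.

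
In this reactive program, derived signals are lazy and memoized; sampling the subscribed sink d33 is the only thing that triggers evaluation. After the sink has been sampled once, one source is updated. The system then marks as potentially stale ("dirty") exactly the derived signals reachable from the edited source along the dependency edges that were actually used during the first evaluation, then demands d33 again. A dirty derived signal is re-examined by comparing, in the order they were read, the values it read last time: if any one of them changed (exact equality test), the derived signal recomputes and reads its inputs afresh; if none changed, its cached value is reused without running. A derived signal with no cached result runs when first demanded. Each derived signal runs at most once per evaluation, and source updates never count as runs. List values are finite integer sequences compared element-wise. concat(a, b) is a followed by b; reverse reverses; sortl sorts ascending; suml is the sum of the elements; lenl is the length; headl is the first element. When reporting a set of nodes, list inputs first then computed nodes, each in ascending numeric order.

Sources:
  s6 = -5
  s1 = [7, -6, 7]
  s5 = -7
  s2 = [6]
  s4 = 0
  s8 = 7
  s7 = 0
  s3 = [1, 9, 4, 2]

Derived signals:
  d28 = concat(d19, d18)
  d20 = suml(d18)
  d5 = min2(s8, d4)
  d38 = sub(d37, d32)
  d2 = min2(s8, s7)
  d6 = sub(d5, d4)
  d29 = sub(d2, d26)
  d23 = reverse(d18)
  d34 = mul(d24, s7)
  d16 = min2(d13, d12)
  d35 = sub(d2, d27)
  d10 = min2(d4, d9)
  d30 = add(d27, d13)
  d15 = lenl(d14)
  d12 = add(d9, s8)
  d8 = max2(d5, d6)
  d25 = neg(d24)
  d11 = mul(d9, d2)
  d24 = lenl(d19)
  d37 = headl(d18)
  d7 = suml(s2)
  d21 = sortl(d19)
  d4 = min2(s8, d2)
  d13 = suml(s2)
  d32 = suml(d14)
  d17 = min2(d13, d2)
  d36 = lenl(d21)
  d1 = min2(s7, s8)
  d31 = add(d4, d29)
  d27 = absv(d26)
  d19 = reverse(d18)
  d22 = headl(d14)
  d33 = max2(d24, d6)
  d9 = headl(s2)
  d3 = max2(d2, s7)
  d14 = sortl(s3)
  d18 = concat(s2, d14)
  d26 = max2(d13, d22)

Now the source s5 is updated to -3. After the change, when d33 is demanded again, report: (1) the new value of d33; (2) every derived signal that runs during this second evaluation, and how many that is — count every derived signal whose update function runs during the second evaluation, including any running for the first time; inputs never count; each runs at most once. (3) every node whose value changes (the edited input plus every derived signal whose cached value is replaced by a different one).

First demand of the output computes:
  d2 = min2(7, 0) = 0
  d4 = min2(7, 0) = 0
  d5 = min2(7, 0) = 0
  d6 = sub(0, 0) = 0
  d14 = sortl([1, 9, 4, 2]) = [1, 2, 4, 9]
  d18 = concat([6], [1, 2, 4, 9]) = [6, 1, 2, 4, 9]
  d19 = reverse([6, 1, 2, 4, 9]) = [9, 4, 2, 1, 6]
  d24 = lenl([9, 4, 2, 1, 6]) = 5
  d33 = max2(5, 0) = 5

After the edit, cleaning proceeds:
  no node depends on s5 at all; the second demand re-runs nothing.

Note the shortcut — nothing in the graph depends on s5 at all, so no recomputation happens.

Demanding d33 again yields 5.
0 derived signals run: none.
The nodes whose values change: s5.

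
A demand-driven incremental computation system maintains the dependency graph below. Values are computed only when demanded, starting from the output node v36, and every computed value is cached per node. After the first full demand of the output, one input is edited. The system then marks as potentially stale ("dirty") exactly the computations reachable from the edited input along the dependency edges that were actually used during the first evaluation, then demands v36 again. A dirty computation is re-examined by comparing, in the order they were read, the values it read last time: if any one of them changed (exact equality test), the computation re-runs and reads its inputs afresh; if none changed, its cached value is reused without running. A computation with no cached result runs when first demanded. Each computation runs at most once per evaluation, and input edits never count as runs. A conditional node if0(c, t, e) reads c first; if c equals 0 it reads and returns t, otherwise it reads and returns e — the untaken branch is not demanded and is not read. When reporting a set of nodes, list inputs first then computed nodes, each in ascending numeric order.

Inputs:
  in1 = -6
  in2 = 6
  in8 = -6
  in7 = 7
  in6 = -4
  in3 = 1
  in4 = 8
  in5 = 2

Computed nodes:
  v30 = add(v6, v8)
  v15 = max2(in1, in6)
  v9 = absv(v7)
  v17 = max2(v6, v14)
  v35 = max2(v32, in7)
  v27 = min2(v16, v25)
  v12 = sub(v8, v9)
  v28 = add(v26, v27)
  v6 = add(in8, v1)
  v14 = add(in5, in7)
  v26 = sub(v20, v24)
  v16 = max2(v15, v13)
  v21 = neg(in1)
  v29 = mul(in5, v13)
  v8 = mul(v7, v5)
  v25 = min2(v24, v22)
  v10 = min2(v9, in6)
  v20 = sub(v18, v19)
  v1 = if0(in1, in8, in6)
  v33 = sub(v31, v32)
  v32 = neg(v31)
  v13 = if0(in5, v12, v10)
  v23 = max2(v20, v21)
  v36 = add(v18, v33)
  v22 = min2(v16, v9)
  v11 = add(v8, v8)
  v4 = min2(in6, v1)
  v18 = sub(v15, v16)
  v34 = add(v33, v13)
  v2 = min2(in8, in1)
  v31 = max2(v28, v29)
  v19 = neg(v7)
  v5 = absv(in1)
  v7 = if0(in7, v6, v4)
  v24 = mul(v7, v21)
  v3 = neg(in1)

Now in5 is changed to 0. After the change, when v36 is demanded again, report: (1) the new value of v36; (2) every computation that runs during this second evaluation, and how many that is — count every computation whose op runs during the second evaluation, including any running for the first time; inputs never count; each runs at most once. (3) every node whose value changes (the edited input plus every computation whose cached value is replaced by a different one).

First evaluation (everything demanded from the output):
  v1 = if0(in1=-6 -> else branch in6) = -4
  v4 = min2(-4, -4) = -4
  v7 = if0(in7=7 -> else branch v4) = -4
  v9 = absv(-4) = 4
  v10 = min2(4, -4) = -4
  v13 = if0(in5=2 -> else branch v10) = -4
  v15 = max2(-6, -4) = -4
  v16 = max2(-4, -4) = -4
  v18 = sub(-4, -4) = 0
  v19 = neg(-4) = 4
  v20 = sub(0, 4) = -4
  v21 = neg(-6) = 6
  v22 = min2(-4, 4) = -4
  v24 = mul(-4, 6) = -24
  v25 = min2(-24, -4) = -24
  v26 = sub(-4, -24) = 20
  v27 = min2(-4, -24) = -24
  v28 = add(20, -24) = -4
  v29 = mul(2, -4) = -8
  v31 = max2(-4, -8) = -4
  v32 = neg(-4) = 4
  v33 = sub(-4, 4) = -8
  v36 = add(0, -8) = -8

Propagation after the edit:
  v5: demanded for the first time — runs, produces 6.
  v8: demanded for the first time — runs, produces -24.
  v12: demanded for the first time — runs, produces -28.
  v13: runs — in5 2->0; result -28.
  v16: runs — v13 -4->-28; result -4 (same value as before).
  v18: checked — values it read are unchanged (v15 unchanged, v16 unchanged); reused cached 0 without running.
  v20: checked — values it read are unchanged (v18 unchanged, v19 unchanged); reused cached -4 without running.
  v22: checked — values it read are unchanged (v16 unchanged, v9 unchanged); reused cached -4 without running.
  v25: checked — values it read are unchanged (v24 unchanged, v22 unchanged); reused cached -24 without running.
  v26: checked — values it read are unchanged (v20 unchanged, v24 unchanged); reused cached 20 without running.
  v27: checked — values it read are unchanged (v16 unchanged, v25 unchanged); reused cached -24 without running.
  v28: checked — values it read are unchanged (v26 unchanged, v27 unchanged); reused cached -4 without running.
  v29: runs — in5 2->0; v13 -4->-28; result 0.
  v31: runs — v29 -8->0; result 0.
  v32: runs — v31 -4->0; result 0.
  v33: runs — v31 -4->0; v32 4->0; result 0.
  v36: runs — v33 -8->0; result 0.

Key observation: a condition flipped, so demand reaches new nodes — v5, v8, v12 run for the first time.

New value of v36: 0.
Computations that run: v5, v8, v12, v13, v16, v29, v31, v32, v33, v36 — 10 in total.
Values that change: in5, v13, v29, v31, v32, v33, v36.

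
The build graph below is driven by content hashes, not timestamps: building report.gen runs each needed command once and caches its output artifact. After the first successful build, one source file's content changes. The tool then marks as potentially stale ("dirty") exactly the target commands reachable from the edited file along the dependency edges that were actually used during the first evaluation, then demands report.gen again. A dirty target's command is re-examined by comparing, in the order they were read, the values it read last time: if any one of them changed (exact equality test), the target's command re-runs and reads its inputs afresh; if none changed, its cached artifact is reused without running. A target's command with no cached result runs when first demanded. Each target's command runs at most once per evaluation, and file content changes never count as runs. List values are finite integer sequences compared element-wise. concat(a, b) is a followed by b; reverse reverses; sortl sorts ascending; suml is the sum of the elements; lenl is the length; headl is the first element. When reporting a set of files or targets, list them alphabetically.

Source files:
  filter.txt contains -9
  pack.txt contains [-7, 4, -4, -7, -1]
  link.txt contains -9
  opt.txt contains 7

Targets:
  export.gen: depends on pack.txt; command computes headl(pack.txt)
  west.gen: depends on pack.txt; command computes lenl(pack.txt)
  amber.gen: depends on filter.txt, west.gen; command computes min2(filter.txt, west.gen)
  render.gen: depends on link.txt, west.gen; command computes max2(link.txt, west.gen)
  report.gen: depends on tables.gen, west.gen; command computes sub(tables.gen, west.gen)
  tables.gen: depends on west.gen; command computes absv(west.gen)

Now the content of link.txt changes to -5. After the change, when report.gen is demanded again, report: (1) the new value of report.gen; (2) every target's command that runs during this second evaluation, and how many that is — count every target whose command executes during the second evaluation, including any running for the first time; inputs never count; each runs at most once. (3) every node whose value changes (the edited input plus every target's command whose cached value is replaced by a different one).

report.gen now evaluates to 0.
Run set: none (0 run).
Changed values: link.txt.
The important point: nothing the output needs ever reads link.txt, so the edit is invisible to it.

Initial pass — values computed on the first demand:
  west.gen = lenl([-7, 4, -4, -7, -1]) = 5
  tables.gen = absv(5) = 5
  report.gen = sub(5, 5) = 0

Second demand — change propagation:
  no demanded computation ever read link.txt, so the edit dirties nothing and nothing runs.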